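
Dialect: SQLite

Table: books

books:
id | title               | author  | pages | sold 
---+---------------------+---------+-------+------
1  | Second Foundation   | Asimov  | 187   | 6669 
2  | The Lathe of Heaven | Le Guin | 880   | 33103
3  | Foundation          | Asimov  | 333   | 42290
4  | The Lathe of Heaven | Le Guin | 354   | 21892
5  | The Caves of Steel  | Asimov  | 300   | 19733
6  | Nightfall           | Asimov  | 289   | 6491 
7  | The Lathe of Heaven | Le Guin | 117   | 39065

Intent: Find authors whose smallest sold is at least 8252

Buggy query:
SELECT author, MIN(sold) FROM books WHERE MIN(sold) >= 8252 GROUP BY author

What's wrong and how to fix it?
Bug: Aggregates like MIN are computed per group after WHERE runs

Fix: Replace WHERE with HAVING after the GROUP BY

Corrected query:
SELECT author, MIN(sold) FROM books GROUP BY author HAVING MIN(sold) >= 8252

Result:
author  | MIN(sold)
--------+----------
Le Guin | 21892    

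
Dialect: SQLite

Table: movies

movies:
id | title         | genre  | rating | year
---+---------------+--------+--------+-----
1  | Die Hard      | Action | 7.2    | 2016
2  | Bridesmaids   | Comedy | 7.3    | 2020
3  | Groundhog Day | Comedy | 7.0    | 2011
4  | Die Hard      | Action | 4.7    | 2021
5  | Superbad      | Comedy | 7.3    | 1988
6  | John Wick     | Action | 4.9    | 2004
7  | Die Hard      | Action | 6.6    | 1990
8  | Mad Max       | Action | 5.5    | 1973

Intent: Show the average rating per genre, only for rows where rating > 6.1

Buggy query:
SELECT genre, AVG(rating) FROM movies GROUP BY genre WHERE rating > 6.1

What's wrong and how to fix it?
Bug: WHERE cannot follow GROUP BY

Fix: Place WHERE between FROM and GROUP BY

Corrected query:
SELECT genre, AVG(rating) FROM movies WHERE rating > 6.1 GROUP BY genre

Result:
genre  | AVG(rating)
-------+------------
Action | 6.9        
Comedy | 7.2        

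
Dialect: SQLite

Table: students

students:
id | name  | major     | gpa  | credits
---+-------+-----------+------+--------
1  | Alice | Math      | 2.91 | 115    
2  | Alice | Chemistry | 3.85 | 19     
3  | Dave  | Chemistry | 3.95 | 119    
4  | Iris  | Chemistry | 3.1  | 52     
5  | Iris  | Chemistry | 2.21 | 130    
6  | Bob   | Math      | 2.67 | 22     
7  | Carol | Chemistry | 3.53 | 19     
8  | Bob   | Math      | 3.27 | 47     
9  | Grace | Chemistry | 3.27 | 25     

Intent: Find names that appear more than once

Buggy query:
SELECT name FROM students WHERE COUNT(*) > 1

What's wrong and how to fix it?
Bug: COUNT(*) is an aggregate and cannot be used in WHERE

Fix: GROUP BY name, then filter groups with HAVING COUNT(*) > 1

Corrected query:
SELECT name FROM students GROUP BY name HAVING COUNT(*) > 1

Result:
name 
-----
Alice
Bob  
Iris 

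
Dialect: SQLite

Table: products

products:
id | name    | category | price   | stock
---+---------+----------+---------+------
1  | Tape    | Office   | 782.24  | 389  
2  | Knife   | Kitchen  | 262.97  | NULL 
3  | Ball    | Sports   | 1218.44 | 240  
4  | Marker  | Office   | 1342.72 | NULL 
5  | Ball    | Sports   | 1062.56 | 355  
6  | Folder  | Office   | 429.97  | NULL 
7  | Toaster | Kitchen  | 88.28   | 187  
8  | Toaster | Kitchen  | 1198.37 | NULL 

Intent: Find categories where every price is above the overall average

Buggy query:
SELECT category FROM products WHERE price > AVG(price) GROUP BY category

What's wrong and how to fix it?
Bug: WHERE evaluates per row before aggregation, so AVG() is unavailable

Fix: Compute the overall average in a scalar subquery and compare each group's MIN against it in HAVING

Corrected query:
SELECT category FROM products GROUP BY category HAVING MIN(price) > (SELECT AVG(price) FROM products)

Result:
category
--------
Sports  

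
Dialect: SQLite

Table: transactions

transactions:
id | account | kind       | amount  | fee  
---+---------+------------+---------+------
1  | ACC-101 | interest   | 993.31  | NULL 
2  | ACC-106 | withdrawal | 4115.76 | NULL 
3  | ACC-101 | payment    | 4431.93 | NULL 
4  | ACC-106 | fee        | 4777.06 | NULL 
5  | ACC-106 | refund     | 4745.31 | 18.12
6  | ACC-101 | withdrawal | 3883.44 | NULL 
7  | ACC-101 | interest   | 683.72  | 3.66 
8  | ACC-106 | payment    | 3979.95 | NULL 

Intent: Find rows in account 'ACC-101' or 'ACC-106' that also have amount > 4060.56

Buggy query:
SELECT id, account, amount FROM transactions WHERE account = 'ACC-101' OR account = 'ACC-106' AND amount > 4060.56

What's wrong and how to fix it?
Bug: AND binds tighter than OR, so this parses as account = 'ACC-101' OR (account = 'ACC-106' AND amount > 4060.56)

Fix: Group the OR with parentheses (or use IN), then AND the threshold

Corrected query:
SELECT id, account, amount FROM transactions WHERE (account = 'ACC-101' OR account = 'ACC-106') AND amount > 4060.56

Result:
id | account | amount 
---+---------+--------
2  | ACC-106 | 4115.76
3  | ACC-101 | 4431.93
4  | ACC-106 | 4777.06
5  | ACC-106 | 4745.31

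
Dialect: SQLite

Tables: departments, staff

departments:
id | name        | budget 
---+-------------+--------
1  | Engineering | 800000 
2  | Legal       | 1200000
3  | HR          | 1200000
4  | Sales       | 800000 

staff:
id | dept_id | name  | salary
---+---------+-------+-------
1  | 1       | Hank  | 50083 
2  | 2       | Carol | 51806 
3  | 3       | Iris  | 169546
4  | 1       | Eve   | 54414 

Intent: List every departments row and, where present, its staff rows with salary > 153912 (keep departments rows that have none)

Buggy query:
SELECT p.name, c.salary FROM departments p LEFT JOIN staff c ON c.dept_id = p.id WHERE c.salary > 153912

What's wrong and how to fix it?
Bug: Filtering c.salary in WHERE discards the NULL rows produced by LEFT JOIN, turning it into an inner join

Fix: Move the right-table condition into the ON clause so unmatched parents are kept

Corrected query:
SELECT p.name, c.salary FROM departments p LEFT JOIN staff c ON c.dept_id = p.id AND c.salary > 153912

Result:
name        | salary
------------+-------
Engineering | NULL  
Legal       | NULL  
HR          | 169546
Sales       | NULL  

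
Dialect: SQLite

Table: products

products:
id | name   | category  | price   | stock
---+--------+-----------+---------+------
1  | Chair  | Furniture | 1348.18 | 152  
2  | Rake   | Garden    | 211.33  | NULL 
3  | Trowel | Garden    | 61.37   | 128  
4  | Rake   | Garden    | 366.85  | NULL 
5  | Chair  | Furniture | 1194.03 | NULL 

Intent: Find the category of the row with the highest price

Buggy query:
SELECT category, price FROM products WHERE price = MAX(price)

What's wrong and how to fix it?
Bug: MAX(price) is an aggregate and cannot be used directly in WHERE

Fix: Wrap MAX in a scalar subquery so WHERE compares against a single value

Corrected query:
SELECT category, price FROM products WHERE price = (SELECT MAX(price) FROM products)

Result:
category  | price  
----------+--------
Furniture | 1348.18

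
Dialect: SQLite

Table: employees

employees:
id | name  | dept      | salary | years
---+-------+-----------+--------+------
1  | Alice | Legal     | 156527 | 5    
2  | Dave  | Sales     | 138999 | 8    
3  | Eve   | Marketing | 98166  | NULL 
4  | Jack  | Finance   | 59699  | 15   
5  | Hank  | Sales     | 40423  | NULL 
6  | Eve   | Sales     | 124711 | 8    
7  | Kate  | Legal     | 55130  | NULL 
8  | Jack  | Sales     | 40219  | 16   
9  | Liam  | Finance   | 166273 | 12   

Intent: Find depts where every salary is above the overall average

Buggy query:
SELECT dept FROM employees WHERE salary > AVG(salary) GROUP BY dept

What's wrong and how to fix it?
Bug: AVG() is an aggregate; it can't sit directly in WHERE

Fix: Compute the overall average in a scalar subquery and compare each group's MIN against it in HAVING

Corrected query:
SELECT dept FROM employees GROUP BY dept HAVING MIN(salary) > (SELECT AVG(salary) FROM employees)

Result:
dept     
---------
Marketing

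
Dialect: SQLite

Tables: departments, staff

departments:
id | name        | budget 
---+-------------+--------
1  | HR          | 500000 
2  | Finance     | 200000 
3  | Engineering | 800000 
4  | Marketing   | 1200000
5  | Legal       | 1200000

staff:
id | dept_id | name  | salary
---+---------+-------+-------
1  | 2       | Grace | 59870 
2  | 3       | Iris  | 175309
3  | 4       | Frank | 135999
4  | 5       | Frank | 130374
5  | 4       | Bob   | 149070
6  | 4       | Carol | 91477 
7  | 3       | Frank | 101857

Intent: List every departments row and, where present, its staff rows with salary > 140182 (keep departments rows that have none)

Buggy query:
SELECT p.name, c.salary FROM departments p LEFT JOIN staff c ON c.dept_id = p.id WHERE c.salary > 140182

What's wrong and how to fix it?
Bug: Filtering c.salary in WHERE discards the NULL rows produced by LEFT JOIN, turning it into an inner join

Fix: Put 'c.salary > 140182' in the JOIN's ON clause instead of WHERE

Corrected query:
SELECT p.name, c.salary FROM departments p LEFT JOIN staff c ON c.dept_id = p.id AND c.salary > 140182

Result:
name        | salary
------------+-------
HR          | NULL  
Finance     | NULL  
Engineering | 175309
Marketing   | 149070
Legal       | NULL  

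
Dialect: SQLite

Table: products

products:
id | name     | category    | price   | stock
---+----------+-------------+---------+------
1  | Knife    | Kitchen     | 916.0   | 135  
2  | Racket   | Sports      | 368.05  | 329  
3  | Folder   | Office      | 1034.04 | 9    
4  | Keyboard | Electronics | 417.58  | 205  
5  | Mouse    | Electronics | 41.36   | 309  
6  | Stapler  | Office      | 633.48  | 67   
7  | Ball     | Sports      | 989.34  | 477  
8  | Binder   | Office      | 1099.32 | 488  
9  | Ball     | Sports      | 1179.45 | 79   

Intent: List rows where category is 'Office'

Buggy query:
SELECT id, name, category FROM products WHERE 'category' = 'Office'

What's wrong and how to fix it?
Bug: Single quotes denote string literals in SQL; the column name is being compared as a constant string

Fix: Reference the column as category without single quotes

Corrected query:
SELECT id, name, category FROM products WHERE category = 'Office'

Result:
id | name    | category
---+---------+---------
3  | Folder  | Office  
6  | Stapler | Office  
8  | Binder  | Office  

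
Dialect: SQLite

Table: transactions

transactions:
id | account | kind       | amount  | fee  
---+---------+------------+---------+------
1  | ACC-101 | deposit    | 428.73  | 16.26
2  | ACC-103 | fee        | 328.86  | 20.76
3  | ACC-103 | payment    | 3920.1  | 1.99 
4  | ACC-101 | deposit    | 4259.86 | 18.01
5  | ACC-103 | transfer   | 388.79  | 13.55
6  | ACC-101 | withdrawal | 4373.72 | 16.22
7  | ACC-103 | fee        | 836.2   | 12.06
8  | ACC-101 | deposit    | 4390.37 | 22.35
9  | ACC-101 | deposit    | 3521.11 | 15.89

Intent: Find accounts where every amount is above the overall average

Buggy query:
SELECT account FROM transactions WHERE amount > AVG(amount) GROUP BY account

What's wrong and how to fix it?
Bug: AVG() is an aggregate; it can't sit directly in WHERE

Fix: Compute the overall average in a scalar subquery and compare each group's MIN against it in HAVING

Corrected query:
SELECT account FROM transactions GROUP BY account HAVING MIN(amount) > (SELECT AVG(amount) FROM transactions)

Result:
(no rows)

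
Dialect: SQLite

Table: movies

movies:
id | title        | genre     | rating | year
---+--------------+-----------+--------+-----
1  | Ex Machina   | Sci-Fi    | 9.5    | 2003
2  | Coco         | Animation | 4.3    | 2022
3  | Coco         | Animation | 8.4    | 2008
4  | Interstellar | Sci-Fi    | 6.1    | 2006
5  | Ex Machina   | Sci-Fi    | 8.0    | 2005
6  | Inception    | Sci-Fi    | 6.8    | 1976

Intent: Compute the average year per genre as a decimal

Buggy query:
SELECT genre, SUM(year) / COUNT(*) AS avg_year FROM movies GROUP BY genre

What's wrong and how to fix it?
Bug: Both operands are integers, so '/' performs integer division and truncates

Fix: Cast one side to REAL so the division keeps the fractional part

Corrected query:
SELECT genre, SUM(year) * 1.0 / COUNT(*) AS avg_year FROM movies GROUP BY genre

Result:
genre     | avg_year
----------+---------
Animation | 2015    
Sci-Fi    | 1997.5  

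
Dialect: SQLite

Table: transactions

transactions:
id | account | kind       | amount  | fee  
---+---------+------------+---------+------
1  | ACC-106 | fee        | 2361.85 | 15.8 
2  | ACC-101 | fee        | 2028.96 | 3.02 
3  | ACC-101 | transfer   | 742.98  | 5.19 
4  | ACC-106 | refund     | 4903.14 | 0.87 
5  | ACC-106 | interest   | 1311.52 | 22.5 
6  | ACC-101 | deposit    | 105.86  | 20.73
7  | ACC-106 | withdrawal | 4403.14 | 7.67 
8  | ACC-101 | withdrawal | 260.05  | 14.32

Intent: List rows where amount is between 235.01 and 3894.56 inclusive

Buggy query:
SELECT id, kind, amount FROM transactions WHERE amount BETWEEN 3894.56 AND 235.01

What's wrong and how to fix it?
Bug: The bounds are reversed; BETWEEN a AND b requires a <= b to match anything

Fix: Swap the bounds so the smaller value comes first

Corrected query:
SELECT id, kind, amount FROM transactions WHERE amount BETWEEN 235.01 AND 3894.56

Result:
id | kind       | amount 
---+------------+--------
1  | fee        | 2361.85
2  | fee        | 2028.96
3  | transfer   | 742.98 
5  | interest   | 1311.52
8  | withdrawal | 260.05 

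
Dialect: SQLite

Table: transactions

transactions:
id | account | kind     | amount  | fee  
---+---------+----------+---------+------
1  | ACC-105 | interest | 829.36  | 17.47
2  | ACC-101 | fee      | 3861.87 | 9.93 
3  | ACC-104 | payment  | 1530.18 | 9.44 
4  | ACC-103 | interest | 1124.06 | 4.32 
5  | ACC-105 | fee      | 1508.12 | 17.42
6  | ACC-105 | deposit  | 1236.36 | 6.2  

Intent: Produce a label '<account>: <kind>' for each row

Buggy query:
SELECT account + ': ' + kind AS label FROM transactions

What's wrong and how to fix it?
Bug: SQLite uses || for string concatenation; + coerces text to numbers (yielding 0)

Fix: Replace + with || to concatenate text

Corrected query:
SELECT account || ': ' || kind AS label FROM transactions

Result:
label            
-----------------
ACC-105: interest
ACC-101: fee     
ACC-104: payment 
ACC-103: interest
ACC-105: fee     
ACC-105: deposit 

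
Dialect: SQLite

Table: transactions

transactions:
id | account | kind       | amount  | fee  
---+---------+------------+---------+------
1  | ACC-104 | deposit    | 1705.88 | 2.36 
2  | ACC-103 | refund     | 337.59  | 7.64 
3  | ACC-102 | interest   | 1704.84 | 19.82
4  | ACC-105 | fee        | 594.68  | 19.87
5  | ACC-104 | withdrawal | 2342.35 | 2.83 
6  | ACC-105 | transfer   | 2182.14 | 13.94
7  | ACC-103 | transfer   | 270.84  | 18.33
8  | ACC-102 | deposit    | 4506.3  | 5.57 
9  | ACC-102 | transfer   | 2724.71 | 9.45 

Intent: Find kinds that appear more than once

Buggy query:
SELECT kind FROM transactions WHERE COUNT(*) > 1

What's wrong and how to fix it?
Bug: COUNT(*) is an aggregate and cannot be used in WHERE

Fix: GROUP BY kind, then filter groups with HAVING COUNT(*) > 1

Corrected query:
SELECT kind FROM transactions GROUP BY kind HAVING COUNT(*) > 1

Result:
kind    
--------
deposit 
transfer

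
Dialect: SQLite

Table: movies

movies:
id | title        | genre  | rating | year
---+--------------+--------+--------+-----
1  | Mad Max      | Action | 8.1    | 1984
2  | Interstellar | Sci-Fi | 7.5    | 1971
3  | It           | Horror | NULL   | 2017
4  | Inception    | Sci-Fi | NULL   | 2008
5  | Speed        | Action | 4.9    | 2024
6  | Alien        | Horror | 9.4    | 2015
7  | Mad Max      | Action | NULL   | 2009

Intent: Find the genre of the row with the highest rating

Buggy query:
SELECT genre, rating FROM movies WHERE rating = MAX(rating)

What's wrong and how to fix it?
Bug: WHERE is evaluated per row; an aggregate over the whole table isn't defined there

Fix: Wrap MAX in a scalar subquery so WHERE compares against a single value

Corrected query:
SELECT genre, rating FROM movies WHERE rating = (SELECT MAX(rating) FROM movies)

Result:
genre  | rating
-------+-------
Horror | 9.4   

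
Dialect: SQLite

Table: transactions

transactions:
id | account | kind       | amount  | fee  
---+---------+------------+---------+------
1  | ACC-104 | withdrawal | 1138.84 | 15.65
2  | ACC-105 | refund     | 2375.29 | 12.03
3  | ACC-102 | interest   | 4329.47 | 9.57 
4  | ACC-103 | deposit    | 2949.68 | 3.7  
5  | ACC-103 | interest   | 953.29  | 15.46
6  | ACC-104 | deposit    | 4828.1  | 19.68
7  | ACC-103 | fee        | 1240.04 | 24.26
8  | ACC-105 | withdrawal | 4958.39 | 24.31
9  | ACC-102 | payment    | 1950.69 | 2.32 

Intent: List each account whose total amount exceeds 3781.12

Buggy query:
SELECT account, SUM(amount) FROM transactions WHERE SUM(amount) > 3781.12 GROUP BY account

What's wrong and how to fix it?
Bug: WHERE runs before GROUP BY, so aggregates aren't available there

Fix: Use HAVING (which filters groups after aggregation) instead of WHERE

Corrected query:
SELECT account, SUM(amount) FROM transactions GROUP BY account HAVING SUM(amount) > 3781.12

Result:
account | SUM(amount)
--------+------------
ACC-102 | 6280.16    
ACC-103 | 5143.01    
ACC-104 | 5966.94    
ACC-105 | 7333.68    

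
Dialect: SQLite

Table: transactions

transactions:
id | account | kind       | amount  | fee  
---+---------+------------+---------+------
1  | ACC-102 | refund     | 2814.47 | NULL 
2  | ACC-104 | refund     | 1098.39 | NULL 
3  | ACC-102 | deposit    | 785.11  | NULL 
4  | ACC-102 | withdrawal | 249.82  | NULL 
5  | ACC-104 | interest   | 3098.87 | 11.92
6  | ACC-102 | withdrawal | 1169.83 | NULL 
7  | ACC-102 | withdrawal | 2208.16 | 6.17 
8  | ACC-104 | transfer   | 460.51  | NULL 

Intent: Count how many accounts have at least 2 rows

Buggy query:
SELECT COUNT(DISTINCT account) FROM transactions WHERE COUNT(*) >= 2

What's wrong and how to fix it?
Bug: COUNT(*) cannot appear in WHERE; the per-group count doesn't exist yet

Fix: Group first with HAVING COUNT(*) >= 2, then COUNT the resulting groups

Corrected query:
SELECT COUNT(*) FROM (SELECT account FROM transactions GROUP BY account HAVING COUNT(*) >= 2)

Result:
COUNT(*)
--------
2       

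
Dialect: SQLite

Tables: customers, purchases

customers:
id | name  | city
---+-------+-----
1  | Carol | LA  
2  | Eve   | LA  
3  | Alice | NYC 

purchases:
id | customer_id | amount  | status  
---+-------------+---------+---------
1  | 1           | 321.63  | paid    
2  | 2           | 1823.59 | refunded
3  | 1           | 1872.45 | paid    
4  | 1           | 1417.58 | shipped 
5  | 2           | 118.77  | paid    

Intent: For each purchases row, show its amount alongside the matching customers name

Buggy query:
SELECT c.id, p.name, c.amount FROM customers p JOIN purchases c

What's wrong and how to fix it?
Bug: Missing join condition: each purchases row is matched to all customers rows instead of just its own

Fix: Add ON c.customer_id = p.id to the JOIN

Corrected query:
SELECT c.id, p.name, c.amount FROM customers p JOIN purchases c ON c.customer_id = p.id

Result:
id | name  | amount 
---+-------+--------
1  | Carol | 321.63 
2  | Eve   | 1823.59
3  | Carol | 1872.45
4  | Carol | 1417.58
5  | Eve   | 118.77 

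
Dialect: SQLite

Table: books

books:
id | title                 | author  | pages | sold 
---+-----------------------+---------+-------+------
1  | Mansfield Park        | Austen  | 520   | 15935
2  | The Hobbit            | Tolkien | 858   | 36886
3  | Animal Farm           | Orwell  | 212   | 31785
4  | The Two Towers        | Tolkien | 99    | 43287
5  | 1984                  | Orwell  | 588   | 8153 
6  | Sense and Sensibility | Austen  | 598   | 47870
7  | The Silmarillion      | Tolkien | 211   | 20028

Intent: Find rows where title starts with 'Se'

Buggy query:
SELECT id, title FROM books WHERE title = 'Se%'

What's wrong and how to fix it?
Bug: '=' compares the literal string including the % character; pattern matching needs LIKE

Fix: Use LIKE for wildcard pattern matching

Corrected query:
SELECT id, title FROM books WHERE title LIKE 'Se%'

Result:
id | title                
---+----------------------
6  | Sense and Sensibility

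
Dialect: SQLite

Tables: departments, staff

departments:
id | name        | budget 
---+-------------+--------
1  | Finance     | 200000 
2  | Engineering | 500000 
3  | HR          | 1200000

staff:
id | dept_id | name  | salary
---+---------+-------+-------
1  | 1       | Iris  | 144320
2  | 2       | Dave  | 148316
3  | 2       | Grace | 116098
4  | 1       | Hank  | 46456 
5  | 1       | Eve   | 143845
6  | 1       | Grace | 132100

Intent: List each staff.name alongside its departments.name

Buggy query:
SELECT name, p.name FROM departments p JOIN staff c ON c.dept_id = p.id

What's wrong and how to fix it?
Bug: Both tables have a 'name' column; the unqualified reference is ambiguous

Fix: Qualify the column with its table alias (c.name)

Corrected query:
SELECT c.name, p.name FROM departments p JOIN staff c ON c.dept_id = p.id

Result:
name  | name       
------+------------
Iris  | Finance    
Dave  | Engineering
Grace | Engineering
Hank  | Finance    
Eve   | Finance    
Grace | Finance    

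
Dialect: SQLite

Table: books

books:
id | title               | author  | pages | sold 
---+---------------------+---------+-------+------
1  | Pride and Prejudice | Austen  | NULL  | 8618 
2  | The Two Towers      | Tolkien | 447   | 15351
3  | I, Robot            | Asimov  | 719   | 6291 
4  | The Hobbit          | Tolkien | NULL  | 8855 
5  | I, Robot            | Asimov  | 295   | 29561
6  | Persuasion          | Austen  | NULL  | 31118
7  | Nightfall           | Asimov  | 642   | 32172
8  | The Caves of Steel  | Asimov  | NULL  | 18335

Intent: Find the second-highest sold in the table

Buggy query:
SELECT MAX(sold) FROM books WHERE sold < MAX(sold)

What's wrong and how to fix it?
Bug: The inner MAX is an aggregate inside WHERE, which is not allowed

Fix: Put the inner MAX in a scalar subquery

Corrected query:
SELECT MAX(sold) FROM books WHERE sold < (SELECT MAX(sold) FROM books)

Result:
MAX(sold)
---------
31118    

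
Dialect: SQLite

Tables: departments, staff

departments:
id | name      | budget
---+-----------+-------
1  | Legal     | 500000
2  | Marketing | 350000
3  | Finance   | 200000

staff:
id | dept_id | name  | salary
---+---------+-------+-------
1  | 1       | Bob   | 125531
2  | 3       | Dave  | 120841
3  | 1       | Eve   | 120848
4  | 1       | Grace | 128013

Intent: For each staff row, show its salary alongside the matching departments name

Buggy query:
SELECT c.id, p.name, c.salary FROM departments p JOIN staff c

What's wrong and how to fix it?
Bug: JOIN with no ON clause produces a cartesian product; every staff row pairs with every departments row

Fix: Specify the join condition linking the foreign key to the parent id

Corrected query:
SELECT c.id, p.name, c.salary FROM departments p JOIN staff c ON c.dept_id = p.id

Result:
id | name    | salary
---+---------+-------
1  | Legal   | 125531
2  | Finance | 120841
3  | Legal   | 120848
4  | Legal   | 128013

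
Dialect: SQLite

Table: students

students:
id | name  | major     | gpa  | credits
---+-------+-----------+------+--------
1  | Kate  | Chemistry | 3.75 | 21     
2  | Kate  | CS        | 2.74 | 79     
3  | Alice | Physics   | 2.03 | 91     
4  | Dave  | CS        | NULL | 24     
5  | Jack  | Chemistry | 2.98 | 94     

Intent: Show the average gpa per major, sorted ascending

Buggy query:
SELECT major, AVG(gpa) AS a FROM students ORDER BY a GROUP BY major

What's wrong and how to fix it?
Bug: GROUP BY must precede ORDER BY

Fix: Reorder: SELECT … FROM … GROUP BY … ORDER BY …

Corrected query:
SELECT major, AVG(gpa) AS a FROM students GROUP BY major ORDER BY a

Result:
major     | a    
----------+------
Physics   | 2.03 
CS        | 2.74 
Chemistry | 3.365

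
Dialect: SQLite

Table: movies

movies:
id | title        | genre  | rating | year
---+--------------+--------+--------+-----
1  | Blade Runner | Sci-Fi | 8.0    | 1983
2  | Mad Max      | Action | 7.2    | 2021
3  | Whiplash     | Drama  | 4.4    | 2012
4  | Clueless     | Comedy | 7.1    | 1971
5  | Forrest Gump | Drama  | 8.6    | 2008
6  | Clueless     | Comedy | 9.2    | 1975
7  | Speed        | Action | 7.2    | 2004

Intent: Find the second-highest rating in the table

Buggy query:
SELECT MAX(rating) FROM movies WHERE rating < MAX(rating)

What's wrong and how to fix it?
Bug: The inner MAX is an aggregate inside WHERE, which is not allowed

Fix: Put the inner MAX in a scalar subquery

Corrected query:
SELECT MAX(rating) FROM movies WHERE rating < (SELECT MAX(rating) FROM movies)

Result:
MAX(rating)
-----------
8.6        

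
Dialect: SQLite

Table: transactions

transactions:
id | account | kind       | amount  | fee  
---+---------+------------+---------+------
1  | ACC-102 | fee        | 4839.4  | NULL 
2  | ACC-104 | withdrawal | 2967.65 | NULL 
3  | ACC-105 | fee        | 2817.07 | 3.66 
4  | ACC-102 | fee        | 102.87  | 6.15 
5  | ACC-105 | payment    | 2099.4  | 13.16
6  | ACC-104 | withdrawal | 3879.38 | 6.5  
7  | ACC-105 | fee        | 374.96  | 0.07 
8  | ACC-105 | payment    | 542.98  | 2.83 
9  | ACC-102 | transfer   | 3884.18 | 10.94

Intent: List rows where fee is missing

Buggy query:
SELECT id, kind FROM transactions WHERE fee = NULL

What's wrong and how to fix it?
Bug: '= NULL' is always unknown in SQL three-valued logic, so no rows match

Fix: Use IS NULL to test for NULL

Corrected query:
SELECT id, kind FROM transactions WHERE fee IS NULL

Result:
id | kind      
---+-----------
1  | fee       
2  | withdrawal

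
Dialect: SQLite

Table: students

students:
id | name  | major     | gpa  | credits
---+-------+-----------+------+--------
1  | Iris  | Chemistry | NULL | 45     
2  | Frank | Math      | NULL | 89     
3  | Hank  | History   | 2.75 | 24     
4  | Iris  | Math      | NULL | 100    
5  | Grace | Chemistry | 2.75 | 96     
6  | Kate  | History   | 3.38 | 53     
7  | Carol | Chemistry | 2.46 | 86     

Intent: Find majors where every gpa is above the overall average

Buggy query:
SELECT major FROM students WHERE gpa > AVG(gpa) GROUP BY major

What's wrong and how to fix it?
Bug: WHERE evaluates per row before aggregation, so AVG() is unavailable

Fix: Use a subquery for AVG and a HAVING MIN(...) filter so the condition holds for every row in the group

Corrected query:
SELECT major FROM students GROUP BY major HAVING MIN(gpa) > (SELECT AVG(gpa) FROM students)

Result:
(no rows)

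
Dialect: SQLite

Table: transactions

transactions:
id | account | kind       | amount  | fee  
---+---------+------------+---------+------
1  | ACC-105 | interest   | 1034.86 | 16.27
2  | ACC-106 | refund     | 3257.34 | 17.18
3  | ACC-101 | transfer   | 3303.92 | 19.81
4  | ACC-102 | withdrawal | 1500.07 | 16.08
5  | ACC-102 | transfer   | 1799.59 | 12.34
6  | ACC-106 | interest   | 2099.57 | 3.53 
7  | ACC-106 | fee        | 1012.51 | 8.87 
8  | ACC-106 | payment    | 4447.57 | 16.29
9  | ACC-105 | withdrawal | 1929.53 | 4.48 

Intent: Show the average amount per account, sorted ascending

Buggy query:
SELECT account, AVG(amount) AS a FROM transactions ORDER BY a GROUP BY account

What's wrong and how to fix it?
Bug: ORDER BY appears before GROUP BY; SQL clause order requires GROUP BY first

Fix: Reorder: SELECT … FROM … GROUP BY … ORDER BY …

Corrected query:
SELECT account, AVG(amount) AS a FROM transactions GROUP BY account ORDER BY a

Result:
account | a        
--------+----------
ACC-105 | 1482.195 
ACC-102 | 1649.83  
ACC-106 | 2704.2475
ACC-101 | 3303.92  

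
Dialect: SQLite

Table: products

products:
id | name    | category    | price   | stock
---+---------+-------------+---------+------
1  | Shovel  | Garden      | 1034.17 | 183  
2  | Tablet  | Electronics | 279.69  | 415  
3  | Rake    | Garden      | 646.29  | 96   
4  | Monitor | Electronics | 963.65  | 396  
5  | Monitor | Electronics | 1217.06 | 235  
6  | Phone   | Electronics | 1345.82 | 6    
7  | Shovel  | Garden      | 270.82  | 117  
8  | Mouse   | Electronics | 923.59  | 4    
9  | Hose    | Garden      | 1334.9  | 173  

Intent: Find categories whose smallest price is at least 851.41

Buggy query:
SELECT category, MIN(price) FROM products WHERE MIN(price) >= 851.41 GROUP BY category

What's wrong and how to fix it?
Bug: MIN() in WHERE is a misuse of aggregate

Fix: Use HAVING for the per-group MIN condition

Corrected query:
SELECT category, MIN(price) FROM products GROUP BY category HAVING MIN(price) >= 851.41

Result:
(no rows)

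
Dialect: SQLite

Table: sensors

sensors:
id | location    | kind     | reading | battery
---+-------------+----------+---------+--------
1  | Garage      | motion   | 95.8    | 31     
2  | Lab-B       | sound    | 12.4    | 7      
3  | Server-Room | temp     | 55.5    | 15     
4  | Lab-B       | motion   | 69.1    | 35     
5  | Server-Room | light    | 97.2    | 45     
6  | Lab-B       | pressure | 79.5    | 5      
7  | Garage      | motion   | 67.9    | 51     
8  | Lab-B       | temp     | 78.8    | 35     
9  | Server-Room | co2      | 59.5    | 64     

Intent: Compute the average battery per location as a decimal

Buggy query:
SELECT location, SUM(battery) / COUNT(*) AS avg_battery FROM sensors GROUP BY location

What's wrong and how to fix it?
Bug: Both operands are integers, so '/' performs integer division and truncates

Fix: Cast one side to REAL so the division keeps the fractional part

Corrected query:
SELECT location, SUM(battery) * 1.0 / COUNT(*) AS avg_battery FROM sensors GROUP BY location

Result:
location    | avg_battery
------------+------------
Garage      | 41         
Lab-B       | 20.5       
Server-Room | 41.333333  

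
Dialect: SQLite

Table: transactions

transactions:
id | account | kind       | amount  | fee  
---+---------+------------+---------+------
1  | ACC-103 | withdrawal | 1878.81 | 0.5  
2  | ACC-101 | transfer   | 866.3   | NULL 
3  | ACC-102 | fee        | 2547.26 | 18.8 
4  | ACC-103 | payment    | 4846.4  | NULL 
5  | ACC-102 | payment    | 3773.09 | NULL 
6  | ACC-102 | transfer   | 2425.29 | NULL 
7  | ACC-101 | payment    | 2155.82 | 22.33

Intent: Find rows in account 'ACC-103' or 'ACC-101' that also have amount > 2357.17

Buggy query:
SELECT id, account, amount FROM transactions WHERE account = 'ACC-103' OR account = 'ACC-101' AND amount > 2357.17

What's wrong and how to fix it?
Bug: Without parentheses, AND is evaluated before OR, so the amount filter only applies to the 'ACC-101' branch

Fix: Group the OR with parentheses (or use IN), then AND the threshold

Corrected query:
SELECT id, account, amount FROM transactions WHERE (account = 'ACC-103' OR account = 'ACC-101') AND amount > 2357.17

Result:
id | account | amount
---+---------+-------
4  | ACC-103 | 4846.4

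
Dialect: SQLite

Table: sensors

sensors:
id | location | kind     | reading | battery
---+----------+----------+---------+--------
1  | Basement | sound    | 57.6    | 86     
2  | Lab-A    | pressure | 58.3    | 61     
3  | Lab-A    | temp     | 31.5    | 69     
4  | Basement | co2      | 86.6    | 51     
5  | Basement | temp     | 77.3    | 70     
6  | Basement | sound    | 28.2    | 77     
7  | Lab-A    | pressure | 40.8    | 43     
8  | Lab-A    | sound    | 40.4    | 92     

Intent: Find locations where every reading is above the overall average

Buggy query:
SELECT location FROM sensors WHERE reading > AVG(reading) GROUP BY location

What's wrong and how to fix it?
Bug: AVG() is an aggregate; it can't sit directly in WHERE

Fix: Compute the overall average in a scalar subquery and compare each group's MIN against it in HAVING

Corrected query:
SELECT location FROM sensors GROUP BY location HAVING MIN(reading) > (SELECT AVG(reading) FROM sensors)

Result:
(no rows)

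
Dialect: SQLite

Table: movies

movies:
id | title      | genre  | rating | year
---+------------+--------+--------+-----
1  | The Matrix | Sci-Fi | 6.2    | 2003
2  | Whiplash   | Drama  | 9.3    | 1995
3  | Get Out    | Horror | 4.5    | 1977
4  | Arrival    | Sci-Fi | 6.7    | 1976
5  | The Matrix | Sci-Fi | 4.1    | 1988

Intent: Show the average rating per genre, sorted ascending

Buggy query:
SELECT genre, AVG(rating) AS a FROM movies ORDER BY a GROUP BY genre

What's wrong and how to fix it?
Bug: GROUP BY must precede ORDER BY

Fix: Reorder: SELECT … FROM … GROUP BY … ORDER BY …

Corrected query:
SELECT genre, AVG(rating) AS a FROM movies GROUP BY genre ORDER BY a

Result:
genre  | a       
-------+---------
Horror | 4.5     
Sci-Fi | 5.666667
Drama  | 9.3     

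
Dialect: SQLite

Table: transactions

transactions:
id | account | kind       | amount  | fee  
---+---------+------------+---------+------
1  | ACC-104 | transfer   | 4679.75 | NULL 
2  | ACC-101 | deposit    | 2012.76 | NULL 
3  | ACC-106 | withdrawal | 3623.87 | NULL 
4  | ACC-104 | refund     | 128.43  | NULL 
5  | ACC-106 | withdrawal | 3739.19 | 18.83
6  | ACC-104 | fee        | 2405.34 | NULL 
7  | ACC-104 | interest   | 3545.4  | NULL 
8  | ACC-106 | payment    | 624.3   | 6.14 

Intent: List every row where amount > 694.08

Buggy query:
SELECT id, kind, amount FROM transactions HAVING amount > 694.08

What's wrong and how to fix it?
Bug: HAVING filters the output of aggregation, but this query has no GROUP BY and no aggregate functions, so SQLite rejects it (HAVING clause on a non-aggregate query); the condition here is per row

Fix: Replace HAVING with WHERE since the condition applies to individual rows

Corrected query:
SELECT id, kind, amount FROM transactions WHERE amount > 694.08

Result:
id | kind       | amount 
---+------------+--------
1  | transfer   | 4679.75
2  | deposit    | 2012.76
3  | withdrawal | 3623.87
5  | withdrawal | 3739.19
6  | fee        | 2405.34
7  | interest   | 3545.4 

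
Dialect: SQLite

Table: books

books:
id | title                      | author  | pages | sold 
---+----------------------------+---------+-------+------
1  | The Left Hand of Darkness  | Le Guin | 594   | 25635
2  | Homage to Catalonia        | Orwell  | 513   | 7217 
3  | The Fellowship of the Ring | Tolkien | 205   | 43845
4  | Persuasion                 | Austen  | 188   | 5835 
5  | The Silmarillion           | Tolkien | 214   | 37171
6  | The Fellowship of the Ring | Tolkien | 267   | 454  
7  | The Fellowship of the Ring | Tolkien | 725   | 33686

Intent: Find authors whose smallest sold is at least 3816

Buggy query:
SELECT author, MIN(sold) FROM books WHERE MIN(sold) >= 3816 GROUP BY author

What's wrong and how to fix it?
Bug: MIN() in WHERE is a misuse of aggregate

Fix: Use HAVING for the per-group MIN condition

Corrected query:
SELECT author, MIN(sold) FROM books GROUP BY author HAVING MIN(sold) >= 3816

Result:
author  | MIN(sold)
--------+----------
Austen  | 5835     
Le Guin | 25635    
Orwell  | 7217     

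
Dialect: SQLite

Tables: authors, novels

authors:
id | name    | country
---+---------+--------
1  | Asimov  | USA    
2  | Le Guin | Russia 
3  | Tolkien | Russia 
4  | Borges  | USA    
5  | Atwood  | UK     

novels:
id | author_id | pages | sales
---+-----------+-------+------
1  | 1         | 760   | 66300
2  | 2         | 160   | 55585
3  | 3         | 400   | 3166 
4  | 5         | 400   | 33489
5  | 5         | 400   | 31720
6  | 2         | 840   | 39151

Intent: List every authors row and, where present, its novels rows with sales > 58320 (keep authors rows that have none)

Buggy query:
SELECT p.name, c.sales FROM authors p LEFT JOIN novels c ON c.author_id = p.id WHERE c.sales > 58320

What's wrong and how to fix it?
Bug: A WHERE condition on the right-hand table after LEFT JOIN drops unmatched parents

Fix: Move the right-table condition into the ON clause so unmatched parents are kept

Corrected query:
SELECT p.name, c.sales FROM authors p LEFT JOIN novels c ON c.author_id = p.id AND c.sales > 58320

Result:
name    | sales
--------+------
Asimov  | 66300
Le Guin | NULL 
Tolkien | NULL 
Borges  | NULL 
Atwood  | NULL 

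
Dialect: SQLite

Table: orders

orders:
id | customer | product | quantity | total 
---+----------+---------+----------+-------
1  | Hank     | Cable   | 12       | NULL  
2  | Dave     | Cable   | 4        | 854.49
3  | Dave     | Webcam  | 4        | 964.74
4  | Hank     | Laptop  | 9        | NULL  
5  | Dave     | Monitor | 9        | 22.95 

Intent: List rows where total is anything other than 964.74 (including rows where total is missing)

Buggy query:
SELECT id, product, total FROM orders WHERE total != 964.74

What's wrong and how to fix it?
Bug: Inequality against NULL is unknown, not true; rows with NULL are dropped

Fix: Add an explicit OR total IS NULL to include the missing-value rows

Corrected query:
SELECT id, product, total FROM orders WHERE total != 964.74 OR total IS NULL

Result:
id | product | total 
---+---------+-------
1  | Cable   | NULL  
2  | Cable   | 854.49
4  | Laptop  | NULL  
5  | Monitor | 22.95 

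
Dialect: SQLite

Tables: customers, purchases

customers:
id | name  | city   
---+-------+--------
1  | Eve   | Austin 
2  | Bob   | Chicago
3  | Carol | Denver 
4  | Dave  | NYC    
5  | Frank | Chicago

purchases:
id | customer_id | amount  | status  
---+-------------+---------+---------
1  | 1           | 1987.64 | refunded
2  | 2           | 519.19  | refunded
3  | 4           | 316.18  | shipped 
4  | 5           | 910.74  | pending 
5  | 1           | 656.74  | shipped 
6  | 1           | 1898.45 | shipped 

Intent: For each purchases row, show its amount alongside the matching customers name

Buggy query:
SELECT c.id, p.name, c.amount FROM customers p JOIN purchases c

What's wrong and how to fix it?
Bug: JOIN with no ON clause produces a cartesian product; every purchases row pairs with every customers row

Fix: Add ON c.customer_id = p.id to the JOIN

Corrected query:
SELECT c.id, p.name, c.amount FROM customers p JOIN purchases c ON c.customer_id = p.id

Result:
id | name  | amount 
---+-------+--------
1  | Eve   | 1987.64
2  | Bob   | 519.19 
3  | Dave  | 316.18 
4  | Frank | 910.74 
5  | Eve   | 656.74 
6  | Eve   | 1898.45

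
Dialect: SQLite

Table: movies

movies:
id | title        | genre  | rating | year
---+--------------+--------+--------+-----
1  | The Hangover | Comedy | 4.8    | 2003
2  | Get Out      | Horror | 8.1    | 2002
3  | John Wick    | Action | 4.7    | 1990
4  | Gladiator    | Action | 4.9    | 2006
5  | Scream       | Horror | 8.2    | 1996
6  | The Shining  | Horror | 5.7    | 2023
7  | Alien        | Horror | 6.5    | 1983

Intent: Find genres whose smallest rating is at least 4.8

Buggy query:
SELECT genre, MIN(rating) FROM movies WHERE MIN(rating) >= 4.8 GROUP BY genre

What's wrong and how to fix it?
Bug: Aggregates like MIN are computed per group after WHERE runs

Fix: Replace WHERE with HAVING after the GROUP BY

Corrected query:
SELECT genre, MIN(rating) FROM movies GROUP BY genre HAVING MIN(rating) >= 4.8

Result:
genre  | MIN(rating)
-------+------------
Comedy | 4.8        
Horror | 5.7        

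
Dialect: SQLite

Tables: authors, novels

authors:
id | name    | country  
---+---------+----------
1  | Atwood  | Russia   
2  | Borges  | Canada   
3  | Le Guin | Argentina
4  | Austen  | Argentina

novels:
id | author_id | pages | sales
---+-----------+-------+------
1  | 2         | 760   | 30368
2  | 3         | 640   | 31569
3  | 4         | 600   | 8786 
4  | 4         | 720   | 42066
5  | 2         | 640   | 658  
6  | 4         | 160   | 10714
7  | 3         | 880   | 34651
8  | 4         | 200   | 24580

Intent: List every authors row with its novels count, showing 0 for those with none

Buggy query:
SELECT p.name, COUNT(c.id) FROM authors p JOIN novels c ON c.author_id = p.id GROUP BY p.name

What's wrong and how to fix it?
Bug: INNER JOIN drops authors rows that have no matching novels rows

Fix: Switch to LEFT JOIN to retain unmatched parent rows

Corrected query:
SELECT p.name, COUNT(c.id) FROM authors p LEFT JOIN novels c ON c.author_id = p.id GROUP BY p.name

Result:
name    | COUNT(c.id)
--------+------------
Atwood  | 0          
Austen  | 4          
Borges  | 2          
Le Guin | 2          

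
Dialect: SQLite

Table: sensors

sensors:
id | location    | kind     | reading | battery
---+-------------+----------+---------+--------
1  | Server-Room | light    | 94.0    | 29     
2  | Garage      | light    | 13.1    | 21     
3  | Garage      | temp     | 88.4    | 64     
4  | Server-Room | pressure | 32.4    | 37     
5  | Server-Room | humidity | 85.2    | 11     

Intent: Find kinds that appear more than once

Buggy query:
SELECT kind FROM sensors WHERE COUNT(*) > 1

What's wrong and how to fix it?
Bug: COUNT(*) is an aggregate and cannot be used in WHERE

Fix: GROUP BY kind, then filter groups with HAVING COUNT(*) > 1

Corrected query:
SELECT kind FROM sensors GROUP BY kind HAVING COUNT(*) > 1

Result:
kind 
-----
light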